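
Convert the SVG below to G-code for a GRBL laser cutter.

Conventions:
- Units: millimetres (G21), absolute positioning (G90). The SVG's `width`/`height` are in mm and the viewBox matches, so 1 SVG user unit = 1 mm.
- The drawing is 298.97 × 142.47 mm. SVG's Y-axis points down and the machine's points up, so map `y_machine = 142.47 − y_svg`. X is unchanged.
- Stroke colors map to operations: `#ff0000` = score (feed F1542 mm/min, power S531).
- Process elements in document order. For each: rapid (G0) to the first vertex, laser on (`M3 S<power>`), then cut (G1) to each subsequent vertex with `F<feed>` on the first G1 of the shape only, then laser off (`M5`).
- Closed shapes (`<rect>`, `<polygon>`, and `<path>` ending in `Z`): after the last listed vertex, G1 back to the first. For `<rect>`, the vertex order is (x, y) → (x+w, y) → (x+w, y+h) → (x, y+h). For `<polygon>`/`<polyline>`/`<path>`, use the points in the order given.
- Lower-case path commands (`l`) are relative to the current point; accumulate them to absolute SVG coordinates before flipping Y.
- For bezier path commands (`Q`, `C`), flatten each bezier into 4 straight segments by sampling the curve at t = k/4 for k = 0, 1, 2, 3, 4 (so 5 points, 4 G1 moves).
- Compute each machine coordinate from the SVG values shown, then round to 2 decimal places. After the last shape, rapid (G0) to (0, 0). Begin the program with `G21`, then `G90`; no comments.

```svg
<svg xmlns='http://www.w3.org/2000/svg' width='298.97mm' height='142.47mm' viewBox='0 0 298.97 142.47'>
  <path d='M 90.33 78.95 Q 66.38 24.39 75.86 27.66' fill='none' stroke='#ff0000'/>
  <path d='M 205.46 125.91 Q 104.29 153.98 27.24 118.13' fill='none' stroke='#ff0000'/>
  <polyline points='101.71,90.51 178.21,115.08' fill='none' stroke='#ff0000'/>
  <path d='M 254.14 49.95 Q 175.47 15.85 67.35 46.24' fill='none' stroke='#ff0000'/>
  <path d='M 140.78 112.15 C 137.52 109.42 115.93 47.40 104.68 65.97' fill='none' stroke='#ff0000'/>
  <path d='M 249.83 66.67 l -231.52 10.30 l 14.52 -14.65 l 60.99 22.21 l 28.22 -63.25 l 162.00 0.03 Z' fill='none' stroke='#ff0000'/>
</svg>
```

Since the viewBox matches the mm dimensions, user units are millimetres directly. The only transform is the Y-flip y_m = 142.47 − y_svg.

Shape 1 is a quadratic bezier drawn with `<path>`. Its stroke #ff0000 means score at S531, F1542. After flipping Y the toolpath is (90.33,63.52) → (80.44,87.19) → (74.74,103.62) → (73.21,112.83) → (75.86,114.81).

Shape 2 is a quadratic bezier drawn with `<path>`. Its stroke #ff0000 means score at S531, F1542. After flipping Y the toolpath is (205.46,16.56) → (156.38,6.52) → (110.32,4.47) → (67.27,10.41) → (27.24,24.34).

Shape 3 is a line segment drawn with `<polyline>`. Its stroke #ff0000 means score at S531, F1542. After flipping Y the toolpath is (101.71,51.96) → (178.21,27.39).

Shape 4 is a quadratic bezier drawn with `<path>`. Its stroke #ff0000 means score at S531, F1542. After flipping Y the toolpath is (254.14,92.52) → (212.96,105.54) → (168.11,110.50) → (119.57,107.39) → (67.35,96.23).

Shape 5 is a cubic bezier drawn with `<path>`. Its stroke #ff0000 means score at S531, F1542. After flipping Y the toolpath is (140.78,30.32) → (135.35,41.30) → (125.73,61.40) → (114.61,77.50) → (104.68,76.50).

Shape 6 is a closed polygon drawn with `<path>`. Its stroke #ff0000 means score at S531, F1542. After flipping Y the toolpath is (249.83,75.80) → (18.31,65.50) → (32.83,80.15) → (93.82,57.94) → (122.04,121.19) → (284.04,121.16) → (249.83,75.80), returning to the start.

G21
G90
G0 X90.33 Y63.52
M3 S531
G1 X80.44 Y87.19 F1542
G1 X74.74 Y103.62
G1 X73.21 Y112.83
G1 X75.86 Y114.81
M5
G0 X205.46 Y16.56
M3 S531
G1 X156.38 Y6.52 F1542
G1 X110.32 Y4.47
G1 X67.27 Y10.41
G1 X27.24 Y24.34
M5
G0 X101.71 Y51.96
M3 S531
G1 X178.21 Y27.39 F1542
M5
G0 X254.14 Y92.52
M3 S531
G1 X212.96 Y105.54 F1542
G1 X168.11 Y110.50
G1 X119.57 Y107.39
G1 X67.35 Y96.23
M5
G0 X140.78 Y30.32
M3 S531
G1 X135.35 Y41.30 F1542
G1 X125.73 Y61.40
G1 X114.61 Y77.50
G1 X104.68 Y76.50
M5
G0 X249.83 Y75.80
M3 S531
G1 X18.31 Y65.50 F1542
G1 X32.83 Y80.15
G1 X93.82 Y57.94
G1 X122.04 Y121.19
G1 X284.04 Y121.16
G1 X249.83 Y75.80
M5
G0 X0.00 Y0.00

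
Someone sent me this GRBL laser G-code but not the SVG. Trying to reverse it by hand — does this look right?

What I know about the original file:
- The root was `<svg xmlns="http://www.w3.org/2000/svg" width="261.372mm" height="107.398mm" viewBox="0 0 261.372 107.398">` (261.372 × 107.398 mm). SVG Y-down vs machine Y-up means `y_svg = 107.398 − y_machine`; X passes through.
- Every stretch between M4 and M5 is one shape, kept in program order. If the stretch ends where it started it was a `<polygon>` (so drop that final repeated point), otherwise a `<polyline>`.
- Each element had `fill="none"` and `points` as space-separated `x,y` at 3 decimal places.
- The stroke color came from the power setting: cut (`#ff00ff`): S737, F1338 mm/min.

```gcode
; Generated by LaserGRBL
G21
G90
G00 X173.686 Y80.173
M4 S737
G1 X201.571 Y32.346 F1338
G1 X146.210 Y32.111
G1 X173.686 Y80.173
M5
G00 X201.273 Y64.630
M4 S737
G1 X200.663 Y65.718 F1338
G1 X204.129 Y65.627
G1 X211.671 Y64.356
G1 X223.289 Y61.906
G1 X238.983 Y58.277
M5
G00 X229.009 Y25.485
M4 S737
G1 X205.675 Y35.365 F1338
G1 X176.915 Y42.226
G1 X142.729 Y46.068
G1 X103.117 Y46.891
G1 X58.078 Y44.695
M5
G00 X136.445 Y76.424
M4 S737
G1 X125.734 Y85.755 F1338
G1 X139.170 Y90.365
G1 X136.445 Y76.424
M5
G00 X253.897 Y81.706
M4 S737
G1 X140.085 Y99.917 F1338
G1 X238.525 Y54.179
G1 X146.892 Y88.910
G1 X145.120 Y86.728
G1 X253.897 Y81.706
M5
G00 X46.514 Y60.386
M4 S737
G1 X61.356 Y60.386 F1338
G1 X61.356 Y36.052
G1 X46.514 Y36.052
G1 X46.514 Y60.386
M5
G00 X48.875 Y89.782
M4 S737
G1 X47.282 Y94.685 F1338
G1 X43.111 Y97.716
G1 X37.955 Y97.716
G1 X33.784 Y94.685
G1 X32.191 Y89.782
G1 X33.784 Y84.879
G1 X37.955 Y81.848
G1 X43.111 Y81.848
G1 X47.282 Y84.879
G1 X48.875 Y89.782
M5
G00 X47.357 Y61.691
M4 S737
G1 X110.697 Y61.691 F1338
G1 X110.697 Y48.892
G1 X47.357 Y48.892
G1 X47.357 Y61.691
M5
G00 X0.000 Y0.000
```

<svg xmlns="http://www.w3.org/2000/svg" width="261.372mm" height="107.398mm" viewBox="0 0 261.372 107.398">
  <polygon points="173.686,27.225 201.571,75.052 146.210,75.287" fill="none" stroke="#ff00ff"/>
  <polyline points="201.273,42.768 200.663,41.680 204.129,41.771 211.671,43.042 223.289,45.492 238.983,49.121" fill="none" stroke="#ff00ff"/>
  <polyline points="229.009,81.913 205.675,72.033 176.915,65.172 142.729,61.330 103.117,60.507 58.078,62.703" fill="none" stroke="#ff00ff"/>
  <polygon points="136.445,30.974 125.734,21.643 139.170,17.033" fill="none" stroke="#ff00ff"/>
  <polygon points="253.897,25.692 140.085,7.481 238.525,53.219 146.892,18.488 145.120,20.670" fill="none" stroke="#ff00ff"/>
  <polygon points="46.514,47.012 61.356,47.012 61.356,71.346 46.514,71.346" fill="none" stroke="#ff00ff"/>
  <polygon points="48.875,17.616 47.282,12.713 43.111,9.682 37.955,9.682 33.784,12.713 32.191,17.616 33.784,22.519 37.955,25.550 43.111,25.550 47.282,22.519" fill="none" stroke="#ff00ff"/>
  <polygon points="47.357,45.707 110.697,45.707 110.697,58.506 47.357,58.506" fill="none" stroke="#ff00ff"/>
</svg>

Each laser-on run becomes one SVG element. Flip Y back into SVG space with y_svg = 107.398 − y_machine. Every run uses S737, so all elements get stroke `#ff00ff` (cut).

Run 1: The run returns to its start, so emit a `<polygon>` with points (Y-flipped): 173.686,27.225 201.571,75.052 146.210,75.287.

Run 2: The run is open, so emit a `<polyline>` with points (Y-flipped): 201.273,42.768 200.663,41.680 204.129,41.771 211.671,43.042 223.289,45.492 238.983,49.121.

Run 3: The run is open, so emit a `<polyline>` with points (Y-flipped): 229.009,81.913 205.675,72.033 176.915,65.172 142.729,61.330 103.117,60.507 58.078,62.703.

Run 4: The run returns to its start, so emit a `<polygon>` with points (Y-flipped): 136.445,30.974 125.734,21.643 139.170,17.033.

Run 5: The run returns to its start, so emit a `<polygon>` with points (Y-flipped): 253.897,25.692 140.085,7.481 238.525,53.219 146.892,18.488 145.120,20.670.

Run 6: The run returns to its start, so emit a `<polygon>` with points (Y-flipped): 46.514,47.012 61.356,47.012 61.356,71.346 46.514,71.346.

Run 7: The run returns to its start, so emit a `<polygon>` with points (Y-flipped): 48.875,17.616 47.282,12.713 43.111,9.682 37.955,9.682 33.784,12.713 32.191,17.616 33.784,22.519 37.955,25.550 43.111,25.550 47.282,22.519.

Run 8: The run returns to its start, so emit a `<polygon>` with points (Y-flipped): 47.357,45.707 110.697,45.707 110.697,58.506 47.357,58.506.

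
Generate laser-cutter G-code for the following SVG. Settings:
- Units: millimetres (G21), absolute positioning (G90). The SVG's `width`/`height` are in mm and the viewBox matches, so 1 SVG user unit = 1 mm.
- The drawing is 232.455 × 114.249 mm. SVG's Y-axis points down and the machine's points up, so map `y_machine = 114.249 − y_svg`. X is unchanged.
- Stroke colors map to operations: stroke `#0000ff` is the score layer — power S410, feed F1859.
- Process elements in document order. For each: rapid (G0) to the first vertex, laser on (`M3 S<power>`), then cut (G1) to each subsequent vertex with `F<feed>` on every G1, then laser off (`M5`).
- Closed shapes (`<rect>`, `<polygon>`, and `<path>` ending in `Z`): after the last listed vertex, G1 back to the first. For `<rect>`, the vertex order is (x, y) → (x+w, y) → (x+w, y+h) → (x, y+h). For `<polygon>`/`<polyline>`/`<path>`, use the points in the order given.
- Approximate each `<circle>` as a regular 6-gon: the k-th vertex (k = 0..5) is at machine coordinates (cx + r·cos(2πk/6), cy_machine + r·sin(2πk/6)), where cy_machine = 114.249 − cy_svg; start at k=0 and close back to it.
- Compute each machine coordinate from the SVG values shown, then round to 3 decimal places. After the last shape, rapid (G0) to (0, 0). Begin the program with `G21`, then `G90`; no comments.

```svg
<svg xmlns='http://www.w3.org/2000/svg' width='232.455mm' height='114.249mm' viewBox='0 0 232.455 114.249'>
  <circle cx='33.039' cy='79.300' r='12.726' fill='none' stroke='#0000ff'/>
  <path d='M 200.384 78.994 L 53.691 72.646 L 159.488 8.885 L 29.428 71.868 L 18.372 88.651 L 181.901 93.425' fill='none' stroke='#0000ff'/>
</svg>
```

viewBox `0 0 232.455 114.249` with mm width/height → 1 unit = 1 mm. Flip: y_m = 114.249 − y_svg.

**Shape 1** — `<circle>` circle, stroke `#0000ff` → score (S410, F1859). Machine vertices: (45.765,34.949) → (39.402,45.970) → (26.676,45.970) → (20.313,34.949) → (26.676,23.928) → (39.402,23.928) → (45.765,34.949). Closed: final G1 returns to the first vertex.

**Shape 2** — `<path>` open polyline, stroke `#0000ff` → score (S410, F1859). Machine vertices: (200.384,35.255) → (53.691,41.603) → (159.488,105.364) → (29.428,42.381) → (18.372,25.598) → (181.901,20.824). Open path.

G21
G90
G0 X45.765 Y34.949
M3 S410
G1 X39.402 Y45.970 F1859
G1 X26.676 Y45.970 F1859
G1 X20.313 Y34.949 F1859
G1 X26.676 Y23.928 F1859
G1 X39.402 Y23.928 F1859
G1 X45.765 Y34.949 F1859
M5
G0 X200.384 Y35.255
M3 S410
G1 X53.691 Y41.603 F1859
G1 X159.488 Y105.364 F1859
G1 X29.428 Y42.381 F1859
G1 X18.372 Y25.598 F1859
G1 X181.901 Y20.824 F1859
M5
G0 X0.000 Y0.000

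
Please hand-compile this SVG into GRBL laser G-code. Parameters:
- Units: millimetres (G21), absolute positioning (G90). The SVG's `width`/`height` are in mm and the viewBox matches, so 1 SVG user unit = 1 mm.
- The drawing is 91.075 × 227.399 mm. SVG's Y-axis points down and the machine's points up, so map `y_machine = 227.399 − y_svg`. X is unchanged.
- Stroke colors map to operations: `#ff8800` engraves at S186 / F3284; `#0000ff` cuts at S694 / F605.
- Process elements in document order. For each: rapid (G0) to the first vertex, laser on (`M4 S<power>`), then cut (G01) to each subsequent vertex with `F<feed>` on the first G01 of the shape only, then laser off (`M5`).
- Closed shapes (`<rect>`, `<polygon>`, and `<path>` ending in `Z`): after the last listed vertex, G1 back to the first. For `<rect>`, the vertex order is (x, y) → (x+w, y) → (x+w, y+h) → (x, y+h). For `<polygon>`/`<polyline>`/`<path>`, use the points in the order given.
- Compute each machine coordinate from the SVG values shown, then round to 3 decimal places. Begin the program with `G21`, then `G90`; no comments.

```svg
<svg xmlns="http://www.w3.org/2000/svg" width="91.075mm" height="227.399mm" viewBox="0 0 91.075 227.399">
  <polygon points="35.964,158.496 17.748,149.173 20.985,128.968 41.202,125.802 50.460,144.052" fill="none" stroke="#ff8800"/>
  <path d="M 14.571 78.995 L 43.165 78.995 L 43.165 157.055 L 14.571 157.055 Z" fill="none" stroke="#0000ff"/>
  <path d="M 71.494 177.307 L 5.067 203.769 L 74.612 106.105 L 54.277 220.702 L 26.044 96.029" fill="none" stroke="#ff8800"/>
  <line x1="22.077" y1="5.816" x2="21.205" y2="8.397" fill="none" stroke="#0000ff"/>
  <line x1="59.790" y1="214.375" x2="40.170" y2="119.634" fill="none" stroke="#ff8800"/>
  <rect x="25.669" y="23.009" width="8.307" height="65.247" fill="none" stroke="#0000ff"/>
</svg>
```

G21
G90
G0 X35.964 Y68.903
M4 S186
G01 X17.748 Y78.226 F3284
G01 X20.985 Y98.431
G01 X41.202 Y101.597
G01 X50.460 Y83.347
G01 X35.964 Y68.903
M5
G0 X14.571 Y148.404
M4 S694
G01 X43.165 Y148.404 F605
G01 X43.165 Y70.344
G01 X14.571 Y70.344
G01 X14.571 Y148.404
M5
G0 X71.494 Y50.092
M4 S186
G01 X5.067 Y23.630 F3284
G01 X74.612 Y121.294
G01 X54.277 Y6.697
G01 X26.044 Y131.370
M5
G0 X22.077 Y221.583
M4 S694
G01 X21.205 Y219.002 F605
M5
G0 X59.790 Y13.024
M4 S186
G01 X40.170 Y107.765 F3284
M5
G0 X25.669 Y204.390
M4 S694
G01 X33.976 Y204.390 F605
G01 X33.976 Y139.143
G01 X25.669 Y139.143
G01 X25.669 Y204.390
M5

1 u = 1 mm; y_m = 227.399 − y.

[1] `<polygon>` regular polygon, #ff8800→engrave S186 F3284: (35.964,68.903) → (17.748,78.226) → (20.985,98.431) → (41.202,101.597) → (50.460,83.347) → (35.964,68.903) (closed)

[2] `<path>` rectangle, #0000ff→cut S694 F605: (14.571,148.404) → (43.165,148.404) → (43.165,70.344) → (14.571,70.344) → (14.571,148.404) (closed)

[3] `<path>` open polyline, #ff8800→engrave S186 F3284: (71.494,50.092) → (5.067,23.630) → (74.612,121.294) → (54.277,6.697) → (26.044,131.370)

[4] `<line>` line segment, #0000ff→cut S694 F605: (22.077,221.583) → (21.205,219.002)

[5] `<line>` line segment, #ff8800→engrave S186 F3284: (59.790,13.024) → (40.170,107.765)

[6] `<rect>` rectangle, #0000ff→cut S694 F605: (25.669,204.390) → (33.976,204.390) → (33.976,139.143) → (25.669,139.143) → (25.669,204.390) (closed)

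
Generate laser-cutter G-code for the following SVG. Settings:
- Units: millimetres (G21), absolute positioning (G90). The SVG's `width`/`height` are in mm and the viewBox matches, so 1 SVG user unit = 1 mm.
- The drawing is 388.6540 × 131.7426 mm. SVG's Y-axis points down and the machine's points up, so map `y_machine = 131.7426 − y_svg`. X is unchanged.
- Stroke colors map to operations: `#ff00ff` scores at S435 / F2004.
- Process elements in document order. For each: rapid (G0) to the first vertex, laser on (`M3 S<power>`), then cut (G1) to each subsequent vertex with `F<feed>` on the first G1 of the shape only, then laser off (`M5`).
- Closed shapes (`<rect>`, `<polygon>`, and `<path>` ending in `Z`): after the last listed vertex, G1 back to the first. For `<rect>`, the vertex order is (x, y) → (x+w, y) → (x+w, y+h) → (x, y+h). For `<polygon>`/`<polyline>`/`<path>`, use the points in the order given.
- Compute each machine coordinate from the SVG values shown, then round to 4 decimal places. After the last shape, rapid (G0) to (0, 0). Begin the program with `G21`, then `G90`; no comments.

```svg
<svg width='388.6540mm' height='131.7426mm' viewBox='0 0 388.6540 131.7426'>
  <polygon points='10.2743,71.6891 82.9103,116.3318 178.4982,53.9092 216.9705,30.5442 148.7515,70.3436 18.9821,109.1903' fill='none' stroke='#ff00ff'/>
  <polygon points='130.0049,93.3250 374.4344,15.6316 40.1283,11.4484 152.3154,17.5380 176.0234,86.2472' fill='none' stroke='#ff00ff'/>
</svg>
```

viewBox `0 0 388.6540 131.7426` with mm width/height → 1 unit = 1 mm. Flip: y_m = 131.7426 − y_svg.

**Shape 1** — `<polygon>` closed polygon, stroke `#ff00ff` → score (S435, F2004). Machine vertices: (10.2743,60.0535) → (82.9103,15.4108) → (178.4982,77.8334) → (216.9705,101.1984) → (148.7515,61.3990) → (18.9821,22.5523) → (10.2743,60.0535). Closed: final G1 returns to the first vertex.

**Shape 2** — `<polygon>` closed polygon, stroke `#ff00ff` → score (S435, F2004). Machine vertices: (130.0049,38.4176) → (374.4344,116.1110) → (40.1283,120.2942) → (152.3154,114.2046) → (176.0234,45.4954) → (130.0049,38.4176). Closed: final G1 returns to the first vertex.

G21
G90
G0 X10.2743 Y60.0535
M3 S435
G1 X82.9103 Y15.4108 F2004
G1 X178.4982 Y77.8334
G1 X216.9705 Y101.1984
G1 X148.7515 Y61.3990
G1 X18.9821 Y22.5523
G1 X10.2743 Y60.0535
M5
G0 X130.0049 Y38.4176
M3 S435
G1 X374.4344 Y116.1110 F2004
G1 X40.1283 Y120.2942
G1 X152.3154 Y114.2046
G1 X176.0234 Y45.4954
G1 X130.0049 Y38.4176
M5
G0 X0.0000 Y0.0000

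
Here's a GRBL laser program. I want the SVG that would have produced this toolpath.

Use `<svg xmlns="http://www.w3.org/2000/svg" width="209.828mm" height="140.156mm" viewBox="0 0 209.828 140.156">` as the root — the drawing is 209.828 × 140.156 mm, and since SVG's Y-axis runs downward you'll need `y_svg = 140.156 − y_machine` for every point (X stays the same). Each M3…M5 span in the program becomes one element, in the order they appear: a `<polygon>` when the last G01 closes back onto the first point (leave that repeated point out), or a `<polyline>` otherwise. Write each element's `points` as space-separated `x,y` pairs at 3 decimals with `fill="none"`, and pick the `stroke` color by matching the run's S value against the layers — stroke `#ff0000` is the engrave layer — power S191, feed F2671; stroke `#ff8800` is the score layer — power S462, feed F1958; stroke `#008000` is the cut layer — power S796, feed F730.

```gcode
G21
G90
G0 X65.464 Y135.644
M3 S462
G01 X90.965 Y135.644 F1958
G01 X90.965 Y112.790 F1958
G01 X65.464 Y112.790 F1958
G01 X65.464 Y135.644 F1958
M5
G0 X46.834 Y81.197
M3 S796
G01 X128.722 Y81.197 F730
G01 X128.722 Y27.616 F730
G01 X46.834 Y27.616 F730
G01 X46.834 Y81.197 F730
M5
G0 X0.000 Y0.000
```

y_svg = 140.156 − y_m.

[1] S462→`#ff8800` (score); closed run; points: 65.464,4.512 90.965,4.512 90.965,27.366 65.464,27.366

[2] S796→`#008000` (cut); closed run; points: 46.834,58.959 128.722,58.959 128.722,112.540 46.834,112.540

<svg xmlns="http://www.w3.org/2000/svg" width="209.828mm" height="140.156mm" viewBox="0 0 209.828 140.156">
  <polygon points="65.464,4.512 90.965,4.512 90.965,27.366 65.464,27.366" fill="none" stroke="#ff8800"/>
  <polygon points="46.834,58.959 128.722,58.959 128.722,112.540 46.834,112.540" fill="none" stroke="#008000"/>
</svg>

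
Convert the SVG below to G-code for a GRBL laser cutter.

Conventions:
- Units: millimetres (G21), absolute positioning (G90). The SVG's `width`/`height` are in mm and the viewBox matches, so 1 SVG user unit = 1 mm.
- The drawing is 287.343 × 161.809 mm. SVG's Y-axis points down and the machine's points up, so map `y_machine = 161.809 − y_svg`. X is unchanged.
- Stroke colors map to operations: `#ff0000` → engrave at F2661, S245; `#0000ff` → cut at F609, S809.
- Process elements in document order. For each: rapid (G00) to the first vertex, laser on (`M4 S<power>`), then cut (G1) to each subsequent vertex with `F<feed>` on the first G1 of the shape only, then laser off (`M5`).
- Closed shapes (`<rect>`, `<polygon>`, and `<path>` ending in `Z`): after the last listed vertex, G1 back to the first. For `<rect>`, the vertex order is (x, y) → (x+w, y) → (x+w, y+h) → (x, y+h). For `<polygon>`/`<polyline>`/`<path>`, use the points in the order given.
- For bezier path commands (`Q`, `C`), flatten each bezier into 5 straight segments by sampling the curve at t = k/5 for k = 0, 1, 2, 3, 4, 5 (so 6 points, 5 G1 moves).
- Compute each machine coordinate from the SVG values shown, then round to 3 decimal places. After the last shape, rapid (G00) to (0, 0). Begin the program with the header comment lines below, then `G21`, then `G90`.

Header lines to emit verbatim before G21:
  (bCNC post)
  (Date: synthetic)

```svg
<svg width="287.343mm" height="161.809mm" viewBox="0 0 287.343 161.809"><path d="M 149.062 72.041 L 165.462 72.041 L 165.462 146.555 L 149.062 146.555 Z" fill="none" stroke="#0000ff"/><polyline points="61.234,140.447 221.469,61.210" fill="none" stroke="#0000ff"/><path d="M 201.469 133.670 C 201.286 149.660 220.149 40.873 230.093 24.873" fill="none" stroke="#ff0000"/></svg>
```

(bCNC post)
(Date: synthetic)
G21
G90
G00 X149.062 Y89.768
M4 S809
G1 X165.462 Y89.768 F609
G1 X165.462 Y15.254
G1 X149.062 Y15.254
G1 X149.062 Y89.768
M5
G00 X61.234 Y21.362
M4 S809
G1 X221.469 Y100.599 F609
M5
G00 X201.469 Y28.139
M4 S245
G1 X203.421 Y31.778 F2661
G1 X208.602 Y54.920
G1 X215.669 Y87.122
G1 X223.280 Y117.942
G1 X230.093 Y136.936
M5
G00 X0.000 Y0.000

Since the viewBox matches the mm dimensions, user units are millimetres directly. The only transform is the Y-flip y_m = 161.809 − y_svg.

Shape 1 is a rectangle drawn with `<path>`. Its stroke #0000ff means cut at S809, F609. After flipping Y the toolpath is (149.062,89.768) → (165.462,89.768) → (165.462,15.254) → (149.062,15.254) → (149.062,89.768), returning to the start.

Shape 2 is a line segment drawn with `<polyline>`. Its stroke #0000ff means cut at S809, F609. After flipping Y the toolpath is (61.234,21.362) → (221.469,100.599).

Shape 3 is a cubic bezier drawn with `<path>`. Its stroke #ff0000 means engrave at S245, F2661. After flipping Y the toolpath is (201.469,28.139) → (203.421,31.778) → (208.602,54.920) → (215.669,87.122) → (223.280,117.942) → (230.093,136.936).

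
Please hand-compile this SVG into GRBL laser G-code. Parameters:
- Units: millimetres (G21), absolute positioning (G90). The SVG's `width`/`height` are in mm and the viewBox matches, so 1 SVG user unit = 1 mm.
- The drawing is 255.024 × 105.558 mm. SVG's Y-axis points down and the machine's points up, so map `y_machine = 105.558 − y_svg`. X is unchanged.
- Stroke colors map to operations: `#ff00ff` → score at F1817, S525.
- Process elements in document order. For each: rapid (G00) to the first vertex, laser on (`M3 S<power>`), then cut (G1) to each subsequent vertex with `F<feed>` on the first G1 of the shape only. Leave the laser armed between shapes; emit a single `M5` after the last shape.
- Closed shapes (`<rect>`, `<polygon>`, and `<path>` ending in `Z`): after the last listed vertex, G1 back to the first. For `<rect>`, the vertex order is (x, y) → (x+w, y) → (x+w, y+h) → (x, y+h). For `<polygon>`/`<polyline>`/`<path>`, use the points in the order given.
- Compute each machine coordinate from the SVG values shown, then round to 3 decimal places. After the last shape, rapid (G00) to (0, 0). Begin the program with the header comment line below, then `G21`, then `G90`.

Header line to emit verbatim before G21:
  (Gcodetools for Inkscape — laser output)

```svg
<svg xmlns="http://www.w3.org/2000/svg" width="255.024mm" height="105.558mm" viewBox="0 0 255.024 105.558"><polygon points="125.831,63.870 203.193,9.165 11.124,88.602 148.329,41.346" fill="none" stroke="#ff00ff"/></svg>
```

viewBox `0 0 255.024 105.558` with mm width/height → 1 unit = 1 mm. Flip: y_m = 105.558 − y_svg.

**Shape 1** — `<polygon>` closed polygon, stroke `#ff00ff` → score (S525, F1817). Machine vertices: (125.831,41.688) → (203.193,96.393) → (11.124,16.956) → (148.329,64.212) → (125.831,41.688). Closed: final G1 returns to the first vertex.

(Gcodetools for Inkscape — laser output)
G21
G90
G00 X125.831 Y41.688
M3 S525
G1 X203.193 Y96.393 F1817
G1 X11.124 Y16.956
G1 X148.329 Y64.212
G1 X125.831 Y41.688
M5
G00 X0.000 Y0.000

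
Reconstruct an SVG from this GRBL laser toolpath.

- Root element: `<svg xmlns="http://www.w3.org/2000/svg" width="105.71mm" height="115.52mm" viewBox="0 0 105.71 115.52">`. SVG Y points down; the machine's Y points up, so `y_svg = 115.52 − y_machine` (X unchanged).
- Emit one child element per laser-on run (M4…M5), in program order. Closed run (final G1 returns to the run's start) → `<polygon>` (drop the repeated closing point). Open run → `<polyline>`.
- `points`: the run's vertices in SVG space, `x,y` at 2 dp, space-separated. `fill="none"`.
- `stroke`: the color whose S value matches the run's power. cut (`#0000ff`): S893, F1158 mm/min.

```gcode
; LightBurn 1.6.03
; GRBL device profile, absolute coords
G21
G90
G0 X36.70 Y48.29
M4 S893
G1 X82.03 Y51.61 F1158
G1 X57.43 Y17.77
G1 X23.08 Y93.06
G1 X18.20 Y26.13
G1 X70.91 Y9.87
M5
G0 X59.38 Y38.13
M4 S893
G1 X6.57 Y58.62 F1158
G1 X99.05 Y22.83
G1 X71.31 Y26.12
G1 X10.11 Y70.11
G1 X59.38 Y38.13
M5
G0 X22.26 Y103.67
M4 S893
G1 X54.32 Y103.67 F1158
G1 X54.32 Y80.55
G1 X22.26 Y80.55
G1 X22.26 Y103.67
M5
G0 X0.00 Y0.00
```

Each laser-on run becomes one SVG element. Flip Y back into SVG space with y_svg = 115.52 − y_machine. Every run uses S893, so all elements get stroke `#0000ff` (cut).

Run 1: The run is open, so emit a `<polyline>` with points (Y-flipped): 36.70,67.23 82.03,63.91 57.43,97.75 23.08,22.46 18.20,89.39 70.91,105.65.

Run 2: The run returns to its start, so emit a `<polygon>` with points (Y-flipped): 59.38,77.39 6.57,56.90 99.05,92.69 71.31,89.40 10.11,45.41.

Run 3: The run returns to its start, so emit a `<polygon>` with points (Y-flipped): 22.26,11.85 54.32,11.85 54.32,34.97 22.26,34.97.

<svg xmlns="http://www.w3.org/2000/svg" width="105.71mm" height="115.52mm" viewBox="0 0 105.71 115.52">
  <polyline points="36.70,67.23 82.03,63.91 57.43,97.75 23.08,22.46 18.20,89.39 70.91,105.65" fill="none" stroke="#0000ff"/>
  <polygon points="59.38,77.39 6.57,56.90 99.05,92.69 71.31,89.40 10.11,45.41" fill="none" stroke="#0000ff"/>
  <polygon points="22.26,11.85 54.32,11.85 54.32,34.97 22.26,34.97" fill="none" stroke="#0000ff"/>
</svg>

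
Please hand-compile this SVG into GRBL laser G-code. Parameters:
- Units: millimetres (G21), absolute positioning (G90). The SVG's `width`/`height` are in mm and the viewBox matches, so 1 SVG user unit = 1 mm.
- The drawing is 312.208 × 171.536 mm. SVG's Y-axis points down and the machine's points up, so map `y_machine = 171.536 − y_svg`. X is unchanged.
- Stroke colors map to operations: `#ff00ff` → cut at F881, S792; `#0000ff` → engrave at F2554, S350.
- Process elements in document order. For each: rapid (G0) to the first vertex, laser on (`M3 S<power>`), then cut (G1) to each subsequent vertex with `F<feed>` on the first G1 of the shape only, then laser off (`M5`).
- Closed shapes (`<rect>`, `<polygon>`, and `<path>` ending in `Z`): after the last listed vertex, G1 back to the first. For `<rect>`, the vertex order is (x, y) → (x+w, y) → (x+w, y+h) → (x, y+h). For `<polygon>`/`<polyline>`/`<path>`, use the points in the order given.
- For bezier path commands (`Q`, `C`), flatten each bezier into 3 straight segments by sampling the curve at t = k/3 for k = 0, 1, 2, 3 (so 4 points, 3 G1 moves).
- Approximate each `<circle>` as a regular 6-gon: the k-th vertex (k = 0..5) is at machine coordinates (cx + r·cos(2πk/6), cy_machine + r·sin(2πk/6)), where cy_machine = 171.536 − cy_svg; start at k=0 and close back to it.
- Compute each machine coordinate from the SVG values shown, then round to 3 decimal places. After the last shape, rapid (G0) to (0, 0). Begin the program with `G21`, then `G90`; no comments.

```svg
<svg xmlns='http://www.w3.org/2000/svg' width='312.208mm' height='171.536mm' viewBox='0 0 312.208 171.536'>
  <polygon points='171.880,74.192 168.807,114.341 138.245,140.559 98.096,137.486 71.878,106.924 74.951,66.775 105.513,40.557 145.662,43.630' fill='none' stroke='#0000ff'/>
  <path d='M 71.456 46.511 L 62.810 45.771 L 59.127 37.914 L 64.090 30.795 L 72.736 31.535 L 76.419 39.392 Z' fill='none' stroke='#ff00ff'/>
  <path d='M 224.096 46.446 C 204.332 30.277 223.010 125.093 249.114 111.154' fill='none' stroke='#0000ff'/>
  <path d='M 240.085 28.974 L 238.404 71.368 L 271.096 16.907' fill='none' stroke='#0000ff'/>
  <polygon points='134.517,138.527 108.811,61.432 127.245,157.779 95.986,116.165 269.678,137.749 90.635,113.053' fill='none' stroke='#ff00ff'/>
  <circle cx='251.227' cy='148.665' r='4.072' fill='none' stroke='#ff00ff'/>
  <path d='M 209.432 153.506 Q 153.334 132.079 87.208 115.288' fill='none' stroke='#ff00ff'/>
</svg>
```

1 u = 1 mm; y_m = 171.536 − y.

[1] `<polygon>` regular polygon, #0000ff→engrave S350 F2554: (171.880,97.344) → (168.807,57.195) → (138.245,30.977) → (98.096,34.050) → (71.878,64.612) → (74.951,104.761) → (105.513,130.979) → (145.662,127.906) → (171.880,97.344) (closed)

[2] `<path>` regular polygon, #ff00ff→cut S792 F881: (71.456,125.025) → (62.810,125.765) → (59.127,133.622) → (64.090,140.741) → (72.736,140.001) → (76.419,132.144) → (71.456,125.025) (closed)

[3] `<path>` cubic bezier, #0000ff→engrave S350 F2554: (224.096,125.090) → (215.997,112.403) → (226.634,74.556) → (249.114,60.382)

[4] `<path>` open polyline, #0000ff→engrave S350 F2554: (240.085,142.562) → (238.404,100.168) → (271.096,154.629)

[5] `<polygon>` closed polygon, #ff00ff→cut S792 F881: (134.517,33.009) → (108.811,110.104) → (127.245,13.757) → (95.986,55.371) → (269.678,33.787) → (90.635,58.483) → (134.517,33.009) (closed)

[6] `<circle>` circle, #ff00ff→cut S792 F881: (255.299,22.871) → (253.263,26.397) → (249.191,26.397) → (247.155,22.871) → (249.191,19.345) → (253.263,19.345) → (255.299,22.871) (closed)

[7] `<path>` quadratic bezier, #ff00ff→cut S792 F881: (209.432,18.030) → (170.919,31.800) → (130.178,44.539) → (87.208,56.248)

G21
G90
G0 X171.880 Y97.344
M3 S350
G1 X168.807 Y57.195 F2554
G1 X138.245 Y30.977
G1 X98.096 Y34.050
G1 X71.878 Y64.612
G1 X74.951 Y104.761
G1 X105.513 Y130.979
G1 X145.662 Y127.906
G1 X171.880 Y97.344
M5
G0 X71.456 Y125.025
M3 S792
G1 X62.810 Y125.765 F881
G1 X59.127 Y133.622
G1 X64.090 Y140.741
G1 X72.736 Y140.001
G1 X76.419 Y132.144
G1 X71.456 Y125.025
M5
G0 X224.096 Y125.090
M3 S350
G1 X215.997 Y112.403 F2554
G1 X226.634 Y74.556
G1 X249.114 Y60.382
M5
G0 X240.085 Y142.562
M3 S350
G1 X238.404 Y100.168 F2554
G1 X271.096 Y154.629
M5
G0 X134.517 Y33.009
M3 S792
G1 X108.811 Y110.104 F881
G1 X127.245 Y13.757
G1 X95.986 Y55.371
G1 X269.678 Y33.787
G1 X90.635 Y58.483
G1 X134.517 Y33.009
M5
G0 X255.299 Y22.871
M3 S792
G1 X253.263 Y26.397 F881
G1 X249.191 Y26.397
G1 X247.155 Y22.871
G1 X249.191 Y19.345
G1 X253.263 Y19.345
G1 X255.299 Y22.871
M5
G0 X209.432 Y18.030
M3 S792
G1 X170.919 Y31.800 F881
G1 X130.178 Y44.539
G1 X87.208 Y56.248
M5
G0 X0.000 Y0.000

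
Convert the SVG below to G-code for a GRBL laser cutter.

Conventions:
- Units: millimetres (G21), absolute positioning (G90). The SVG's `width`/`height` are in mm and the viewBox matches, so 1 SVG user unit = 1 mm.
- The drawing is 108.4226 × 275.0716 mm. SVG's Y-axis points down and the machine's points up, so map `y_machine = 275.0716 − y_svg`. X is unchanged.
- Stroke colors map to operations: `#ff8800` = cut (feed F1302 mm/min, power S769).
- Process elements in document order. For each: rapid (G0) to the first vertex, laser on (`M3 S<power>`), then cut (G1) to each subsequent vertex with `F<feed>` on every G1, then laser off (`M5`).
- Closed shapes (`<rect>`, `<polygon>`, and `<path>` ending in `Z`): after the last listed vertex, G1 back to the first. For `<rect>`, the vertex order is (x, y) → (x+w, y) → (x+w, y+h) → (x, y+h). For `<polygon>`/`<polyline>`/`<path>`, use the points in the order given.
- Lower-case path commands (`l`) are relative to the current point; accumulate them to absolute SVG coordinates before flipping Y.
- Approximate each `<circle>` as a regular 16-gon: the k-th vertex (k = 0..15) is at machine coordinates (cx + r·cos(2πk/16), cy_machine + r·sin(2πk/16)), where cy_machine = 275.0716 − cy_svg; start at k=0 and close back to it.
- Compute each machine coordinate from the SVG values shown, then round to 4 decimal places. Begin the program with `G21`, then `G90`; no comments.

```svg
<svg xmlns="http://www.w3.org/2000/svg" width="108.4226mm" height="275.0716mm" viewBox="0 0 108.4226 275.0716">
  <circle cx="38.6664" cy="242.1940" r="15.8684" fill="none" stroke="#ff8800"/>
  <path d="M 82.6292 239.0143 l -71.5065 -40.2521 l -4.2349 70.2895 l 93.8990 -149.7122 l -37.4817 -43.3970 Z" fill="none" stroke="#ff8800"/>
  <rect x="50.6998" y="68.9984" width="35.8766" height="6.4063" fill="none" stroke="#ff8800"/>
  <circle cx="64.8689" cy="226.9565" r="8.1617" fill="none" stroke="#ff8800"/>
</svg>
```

G21
G90
G0 X54.5348 Y32.8776
M3 S769
G1 X53.3269 Y38.9502 F1302
G1 X49.8871 Y44.0983 F1302
G1 X44.7390 Y47.5381 F1302
G1 X38.6664 Y48.7460 F1302
G1 X32.5938 Y47.5381 F1302
G1 X27.4457 Y44.0983 F1302
G1 X24.0059 Y38.9502 F1302
G1 X22.7980 Y32.8776 F1302
G1 X24.0059 Y26.8050 F1302
G1 X27.4457 Y21.6569 F1302
G1 X32.5938 Y18.2171 F1302
G1 X38.6664 Y17.0092 F1302
G1 X44.7390 Y18.2171 F1302
G1 X49.8871 Y21.6569 F1302
G1 X53.3269 Y26.8050 F1302
G1 X54.5348 Y32.8776 F1302
M5
G0 X82.6292 Y36.0573
M3 S769
G1 X11.1227 Y76.3094 F1302
G1 X6.8878 Y6.0199 F1302
G1 X100.7868 Y155.7321 F1302
G1 X63.3051 Y199.1291 F1302
G1 X82.6292 Y36.0573 F1302
M5
G0 X50.6998 Y206.0732
M3 S769
G1 X86.5764 Y206.0732 F1302
G1 X86.5764 Y199.6669 F1302
G1 X50.6998 Y199.6669 F1302
G1 X50.6998 Y206.0732 F1302
M5
G0 X73.0306 Y48.1151
M3 S769
G1 X72.4093 Y51.2384 F1302
G1 X70.6401 Y53.8863 F1302
G1 X67.9922 Y55.6555 F1302
G1 X64.8689 Y56.2768 F1302
G1 X61.7456 Y55.6555 F1302
G1 X59.0977 Y53.8863 F1302
G1 X57.3285 Y51.2384 F1302
G1 X56.7072 Y48.1151 F1302
G1 X57.3285 Y44.9918 F1302
G1 X59.0977 Y42.3439 F1302
G1 X61.7456 Y40.5747 F1302
G1 X64.8689 Y39.9534 F1302
G1 X67.9922 Y40.5747 F1302
G1 X70.6401 Y42.3439 F1302
G1 X72.4093 Y44.9918 F1302
G1 X73.0306 Y48.1151 F1302
M5

1 u = 1 mm; y_m = 275.0716 − y.

[1] `<circle>` circle, #ff8800→cut S769 F1302: (54.5348,32.8776) → (53.3269,38.9502) → (49.8871,44.0983) → (44.7390,47.5381) → (38.6664,48.7460) → (32.5938,47.5381) → (27.4457,44.0983) → (24.0059,38.9502) → (22.7980,32.8776) → (24.0059,26.8050) → (27.4457,21.6569) → (32.5938,18.2171) → (38.6664,17.0092) → (44.7390,18.2171) → (49.8871,21.6569) → (53.3269,26.8050) → (54.5348,32.8776) (closed)

[2] `<path>` closed polygon, #ff8800→cut S769 F1302: (82.6292,36.0573) → (11.1227,76.3094) → (6.8878,6.0199) → (100.7868,155.7321) → (63.3051,199.1291) → (82.6292,36.0573) (closed)

[3] `<rect>` rectangle, #ff8800→cut S769 F1302: (50.6998,206.0732) → (86.5764,206.0732) → (86.5764,199.6669) → (50.6998,199.6669) → (50.6998,206.0732) (closed)

[4] `<circle>` circle, #ff8800→cut S769 F1302: (73.0306,48.1151) → (72.4093,51.2384) → (70.6401,53.8863) → (67.9922,55.6555) → (64.8689,56.2768) → (61.7456,55.6555) → (59.0977,53.8863) → (57.3285,51.2384) → (56.7072,48.1151) → (57.3285,44.9918) → (59.0977,42.3439) → (61.7456,40.5747) → (64.8689,39.9534) → (67.9922,40.5747) → (70.6401,42.3439) → (72.4093,44.9918) → (73.0306,48.1151) (closed)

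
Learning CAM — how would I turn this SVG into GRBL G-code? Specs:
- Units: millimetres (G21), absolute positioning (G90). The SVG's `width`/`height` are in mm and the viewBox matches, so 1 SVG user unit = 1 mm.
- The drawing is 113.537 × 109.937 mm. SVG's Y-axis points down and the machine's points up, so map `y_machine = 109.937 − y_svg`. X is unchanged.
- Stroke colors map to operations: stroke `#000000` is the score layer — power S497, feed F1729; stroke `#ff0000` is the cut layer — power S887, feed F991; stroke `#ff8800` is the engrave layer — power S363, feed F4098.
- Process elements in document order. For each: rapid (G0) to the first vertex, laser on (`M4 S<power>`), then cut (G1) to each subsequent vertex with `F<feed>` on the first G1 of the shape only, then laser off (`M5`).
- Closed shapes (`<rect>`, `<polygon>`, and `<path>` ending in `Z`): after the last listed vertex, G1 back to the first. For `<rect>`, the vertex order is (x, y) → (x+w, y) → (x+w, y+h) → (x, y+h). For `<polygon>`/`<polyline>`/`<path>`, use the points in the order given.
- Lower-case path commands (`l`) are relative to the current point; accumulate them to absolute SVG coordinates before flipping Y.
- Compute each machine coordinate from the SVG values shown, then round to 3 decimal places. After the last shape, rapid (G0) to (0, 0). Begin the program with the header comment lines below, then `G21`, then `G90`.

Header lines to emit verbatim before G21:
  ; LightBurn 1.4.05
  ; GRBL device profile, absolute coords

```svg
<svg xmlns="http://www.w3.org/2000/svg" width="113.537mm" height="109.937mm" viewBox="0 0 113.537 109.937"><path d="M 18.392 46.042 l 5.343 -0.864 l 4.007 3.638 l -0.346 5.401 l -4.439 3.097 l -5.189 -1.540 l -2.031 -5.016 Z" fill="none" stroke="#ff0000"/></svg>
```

; LightBurn 1.4.05
; GRBL device profile, absolute coords
G21
G90
G0 X18.392 Y63.895
M4 S887
G1 X23.735 Y64.759 F991
G1 X27.742 Y61.121
G1 X27.396 Y55.720
G1 X22.957 Y52.623
G1 X17.768 Y54.163
G1 X15.737 Y59.179
G1 X18.392 Y63.895
M5
G0 X0.000 Y0.000

viewBox `0 0 113.537 109.937` with mm width/height → 1 unit = 1 mm. Flip: y_m = 109.937 − y_svg.

**Shape 1** — `<path>` regular polygon, stroke `#ff0000` → cut (S887, F991). Machine vertices: (18.392,63.895) → (23.735,64.759) → (27.742,61.121) → (27.396,55.720) → (22.957,52.623) → (17.768,54.163) → (15.737,59.179) → (18.392,63.895). Closed: final G1 returns to the first vertex.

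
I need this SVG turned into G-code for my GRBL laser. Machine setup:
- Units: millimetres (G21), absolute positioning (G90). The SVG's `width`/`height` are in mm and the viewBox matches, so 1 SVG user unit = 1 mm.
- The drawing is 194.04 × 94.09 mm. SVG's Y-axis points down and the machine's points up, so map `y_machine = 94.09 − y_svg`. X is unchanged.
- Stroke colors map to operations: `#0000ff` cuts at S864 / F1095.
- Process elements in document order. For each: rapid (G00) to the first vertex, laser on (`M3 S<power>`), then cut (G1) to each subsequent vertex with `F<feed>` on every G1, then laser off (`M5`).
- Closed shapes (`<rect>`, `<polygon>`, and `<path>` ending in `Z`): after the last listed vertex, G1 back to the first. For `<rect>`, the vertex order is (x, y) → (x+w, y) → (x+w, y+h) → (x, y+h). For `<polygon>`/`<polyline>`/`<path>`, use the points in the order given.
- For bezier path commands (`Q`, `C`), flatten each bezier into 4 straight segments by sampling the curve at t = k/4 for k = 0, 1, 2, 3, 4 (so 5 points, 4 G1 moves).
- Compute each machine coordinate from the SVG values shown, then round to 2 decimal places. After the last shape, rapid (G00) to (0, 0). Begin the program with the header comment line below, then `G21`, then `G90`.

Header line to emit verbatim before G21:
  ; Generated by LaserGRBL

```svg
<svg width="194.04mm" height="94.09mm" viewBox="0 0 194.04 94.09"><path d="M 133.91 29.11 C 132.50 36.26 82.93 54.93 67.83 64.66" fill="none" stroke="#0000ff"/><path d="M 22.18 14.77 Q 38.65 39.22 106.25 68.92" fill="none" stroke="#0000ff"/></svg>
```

Since the viewBox matches the mm dimensions, user units are millimetres directly. The only transform is the Y-flip y_m = 94.09 − y_svg.

Shape 1 is a cubic bezier drawn with `<path>`. Its stroke #0000ff means cut at S864, F1095. After flipping Y the toolpath is (133.91,64.98) → (125.11,57.78) → (106.00,48.17) → (84.33,38.08) → (67.83,29.43).

Shape 2 is a quadratic bezier drawn with `<path>`. Its stroke #0000ff means cut at S864, F1095. After flipping Y the toolpath is (22.18,79.32) → (33.61,66.77) → (51.43,53.56) → (75.65,39.69) → (106.25,25.17).

; Generated by LaserGRBL
G21
G90
G00 X133.91 Y64.98
M3 S864
G1 X125.11 Y57.78 F1095
G1 X106.00 Y48.17 F1095
G1 X84.33 Y38.08 F1095
G1 X67.83 Y29.43 F1095
M5
G00 X22.18 Y79.32
M3 S864
G1 X33.61 Y66.77 F1095
G1 X51.43 Y53.56 F1095
G1 X75.65 Y39.69 F1095
G1 X106.25 Y25.17 F1095
M5
G00 X0.00 Y0.00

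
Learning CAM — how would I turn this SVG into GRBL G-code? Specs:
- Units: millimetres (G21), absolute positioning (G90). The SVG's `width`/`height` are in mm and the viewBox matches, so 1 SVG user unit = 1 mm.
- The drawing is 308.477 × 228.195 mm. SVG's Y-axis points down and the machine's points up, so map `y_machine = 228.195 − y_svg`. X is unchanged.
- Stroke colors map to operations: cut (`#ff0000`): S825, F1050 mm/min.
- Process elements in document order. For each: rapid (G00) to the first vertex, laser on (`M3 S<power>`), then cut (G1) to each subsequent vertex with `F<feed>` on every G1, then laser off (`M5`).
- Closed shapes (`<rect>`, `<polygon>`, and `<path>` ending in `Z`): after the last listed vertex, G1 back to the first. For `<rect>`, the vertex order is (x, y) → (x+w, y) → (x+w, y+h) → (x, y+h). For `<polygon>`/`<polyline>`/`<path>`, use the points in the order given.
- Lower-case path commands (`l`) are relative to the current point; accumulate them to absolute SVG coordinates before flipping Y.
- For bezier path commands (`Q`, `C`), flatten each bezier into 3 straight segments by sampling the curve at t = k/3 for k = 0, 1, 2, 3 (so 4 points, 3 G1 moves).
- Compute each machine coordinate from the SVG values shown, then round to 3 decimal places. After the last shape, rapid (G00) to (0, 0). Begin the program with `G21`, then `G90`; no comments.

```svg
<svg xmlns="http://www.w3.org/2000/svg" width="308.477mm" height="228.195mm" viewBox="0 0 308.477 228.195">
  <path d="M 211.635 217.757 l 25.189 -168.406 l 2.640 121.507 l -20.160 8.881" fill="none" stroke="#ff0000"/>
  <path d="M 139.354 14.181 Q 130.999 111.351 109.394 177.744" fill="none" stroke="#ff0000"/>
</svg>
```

G21
G90
G00 X211.635 Y10.438
M3 S825
G1 X236.824 Y178.844 F1050
G1 X239.464 Y57.337 F1050
G1 X219.304 Y48.456 F1050
M5
G00 X139.354 Y214.014
M3 S825
G1 X132.312 Y152.654 F1050
G1 X122.325 Y98.133 F1050
G1 X109.394 Y50.451 F1050
M5
G00 X0.000 Y0.000

1 u = 1 mm; y_m = 228.195 − y.

[1] `<path>` open polyline, #ff0000→cut S825 F1050: (211.635,10.438) → (236.824,178.844) → (239.464,57.337) → (219.304,48.456)

[2] `<path>` quadratic bezier, #ff0000→cut S825 F1050: (139.354,214.014) → (132.312,152.654) → (122.325,98.133) → (109.394,50.451)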